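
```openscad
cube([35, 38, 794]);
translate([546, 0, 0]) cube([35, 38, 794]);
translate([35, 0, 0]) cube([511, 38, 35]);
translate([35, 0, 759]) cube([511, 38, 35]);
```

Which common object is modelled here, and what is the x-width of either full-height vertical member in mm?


A picture frame. The border width is 35 mm.

Four thin pieces enclosing a rectangular opening — a picture frame. The two full-height stiles are 794 mm tall; the top rail sits at z = 759 and is 35 mm tall, so the border above the opening is 794 − 759 = 35 mm, matching the stile x-width.


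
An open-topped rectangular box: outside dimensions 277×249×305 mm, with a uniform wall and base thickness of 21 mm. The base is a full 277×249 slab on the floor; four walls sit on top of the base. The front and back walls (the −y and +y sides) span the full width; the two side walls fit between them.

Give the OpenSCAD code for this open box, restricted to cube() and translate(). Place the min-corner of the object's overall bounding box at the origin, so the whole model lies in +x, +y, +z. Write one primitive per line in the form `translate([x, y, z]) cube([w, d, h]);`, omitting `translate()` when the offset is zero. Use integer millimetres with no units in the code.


cube([277, 249, 21]);
translate([0, 0, 21]) cube([277, 21, 284]);
translate([0, 228, 21]) cube([277, 21, 284]);
translate([0, 21, 21]) cube([21, 207, 284]);
translate([256, 21, 21]) cube([21, 207, 284]);


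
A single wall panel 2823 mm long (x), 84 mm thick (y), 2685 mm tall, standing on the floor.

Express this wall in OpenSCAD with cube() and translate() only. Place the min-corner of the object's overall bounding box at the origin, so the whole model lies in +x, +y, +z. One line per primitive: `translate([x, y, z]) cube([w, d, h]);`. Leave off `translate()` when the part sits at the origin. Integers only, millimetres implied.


cube([2823, 84, 2685]);


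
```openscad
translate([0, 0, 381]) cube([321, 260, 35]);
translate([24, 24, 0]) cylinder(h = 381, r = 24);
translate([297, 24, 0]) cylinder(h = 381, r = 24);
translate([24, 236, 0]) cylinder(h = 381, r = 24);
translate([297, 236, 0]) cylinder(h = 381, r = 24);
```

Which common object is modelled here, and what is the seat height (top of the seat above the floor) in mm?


A stool. The seat height is 416 mm.

A 321×260×35 slab at z = 381 on four corner cylinders — a stool. The seat top is 381 + 35 = 416 mm.


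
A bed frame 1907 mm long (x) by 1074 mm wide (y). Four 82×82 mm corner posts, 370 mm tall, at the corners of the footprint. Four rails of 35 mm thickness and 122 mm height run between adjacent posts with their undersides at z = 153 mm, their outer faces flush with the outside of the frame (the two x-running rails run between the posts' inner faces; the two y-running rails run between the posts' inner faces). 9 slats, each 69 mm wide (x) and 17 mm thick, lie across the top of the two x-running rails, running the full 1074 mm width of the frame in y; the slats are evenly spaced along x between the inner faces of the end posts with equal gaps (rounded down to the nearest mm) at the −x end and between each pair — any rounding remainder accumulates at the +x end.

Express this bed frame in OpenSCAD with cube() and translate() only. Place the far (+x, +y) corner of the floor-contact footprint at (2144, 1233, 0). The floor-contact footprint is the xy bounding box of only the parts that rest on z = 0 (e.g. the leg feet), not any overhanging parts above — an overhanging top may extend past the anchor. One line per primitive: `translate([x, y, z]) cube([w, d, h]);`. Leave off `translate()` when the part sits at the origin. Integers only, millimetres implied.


// slat z = rail_z + rail_h = 153 + 122 = 275
// slat gap = ⌊(1743 − 9·69) / 10⌋ = 112
translate([237, 159, 0]) cube([82, 82, 370]);
translate([237, 1151, 0]) cube([82, 82, 370]);
translate([2062, 159, 0]) cube([82, 82, 370]);
translate([2062, 1151, 0]) cube([82, 82, 370]);
translate([319, 159, 153]) cube([1743, 35, 122]);
translate([319, 1198, 153]) cube([1743, 35, 122]);
translate([237, 241, 153]) cube([35, 910, 122]);
translate([2109, 241, 153]) cube([35, 910, 122]);
translate([431, 159, 275]) cube([69, 1074, 17]);
translate([612, 159, 275]) cube([69, 1074, 17]);
translate([793, 159, 275]) cube([69, 1074, 17]);
translate([974, 159, 275]) cube([69, 1074, 17]);
translate([1155, 159, 275]) cube([69, 1074, 17]);
translate([1336, 159, 275]) cube([69, 1074, 17]);
translate([1517, 159, 275]) cube([69, 1074, 17]);
translate([1698, 159, 275]) cube([69, 1074, 17]);
translate([1879, 159, 275]) cube([69, 1074, 17]);


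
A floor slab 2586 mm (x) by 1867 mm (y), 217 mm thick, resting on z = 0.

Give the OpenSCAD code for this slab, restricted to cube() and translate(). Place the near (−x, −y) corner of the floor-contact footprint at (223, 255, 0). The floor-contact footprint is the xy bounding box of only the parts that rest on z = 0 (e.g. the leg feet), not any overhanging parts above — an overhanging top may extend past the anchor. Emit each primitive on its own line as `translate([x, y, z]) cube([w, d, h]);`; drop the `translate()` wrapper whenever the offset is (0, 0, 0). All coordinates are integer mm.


translate([223, 255, 0]) cube([2586, 1867, 217]);


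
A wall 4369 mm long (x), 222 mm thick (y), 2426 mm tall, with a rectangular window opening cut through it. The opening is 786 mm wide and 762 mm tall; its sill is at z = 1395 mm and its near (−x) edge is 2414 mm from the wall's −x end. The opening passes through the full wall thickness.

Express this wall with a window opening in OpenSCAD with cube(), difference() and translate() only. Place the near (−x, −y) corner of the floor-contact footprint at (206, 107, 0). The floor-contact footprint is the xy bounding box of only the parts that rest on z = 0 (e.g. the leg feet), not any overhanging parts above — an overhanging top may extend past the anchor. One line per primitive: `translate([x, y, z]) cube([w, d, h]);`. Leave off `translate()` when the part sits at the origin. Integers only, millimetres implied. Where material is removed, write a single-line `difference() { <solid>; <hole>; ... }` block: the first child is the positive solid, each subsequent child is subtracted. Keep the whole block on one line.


difference() { translate([206, 107, 0]) cube([4369, 222, 2426]); translate([2620, 107, 1395]) cube([786, 222, 762]); }


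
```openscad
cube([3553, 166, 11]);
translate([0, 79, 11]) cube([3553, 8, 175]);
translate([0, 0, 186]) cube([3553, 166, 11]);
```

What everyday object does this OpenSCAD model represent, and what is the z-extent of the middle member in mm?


An I-beam. The web height is 175 mm.

Two wide flanges with a thin centred web — an I-beam. Overall 197 mm minus two 11 mm flanges gives a web of 197 − 2·11 = 175 mm.


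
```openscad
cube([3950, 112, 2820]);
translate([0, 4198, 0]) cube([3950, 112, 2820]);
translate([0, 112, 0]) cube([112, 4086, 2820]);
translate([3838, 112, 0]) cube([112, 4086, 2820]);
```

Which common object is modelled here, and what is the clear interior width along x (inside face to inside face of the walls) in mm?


A house (or room) frame. The interior width is 3726 mm.

Four 2820 mm walls enclosing a rectangle with no floor or roof — a room or house frame. Outside width is 3950 mm and wall thickness is 112 mm, so the interior width is 3950 − 2 × 112 = 3726 mm.


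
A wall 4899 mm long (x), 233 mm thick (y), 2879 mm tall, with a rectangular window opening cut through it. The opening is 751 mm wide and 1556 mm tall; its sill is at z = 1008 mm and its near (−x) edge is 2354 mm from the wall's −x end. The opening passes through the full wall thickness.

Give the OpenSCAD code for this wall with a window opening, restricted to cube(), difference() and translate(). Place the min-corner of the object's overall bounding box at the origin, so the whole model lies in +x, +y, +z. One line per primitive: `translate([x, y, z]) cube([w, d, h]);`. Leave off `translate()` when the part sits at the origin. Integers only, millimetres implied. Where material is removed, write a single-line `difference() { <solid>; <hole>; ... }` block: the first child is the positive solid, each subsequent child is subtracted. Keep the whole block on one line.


difference() { cube([4899, 233, 2879]); translate([2354, 0, 1008]) cube([751, 233, 1556]); }


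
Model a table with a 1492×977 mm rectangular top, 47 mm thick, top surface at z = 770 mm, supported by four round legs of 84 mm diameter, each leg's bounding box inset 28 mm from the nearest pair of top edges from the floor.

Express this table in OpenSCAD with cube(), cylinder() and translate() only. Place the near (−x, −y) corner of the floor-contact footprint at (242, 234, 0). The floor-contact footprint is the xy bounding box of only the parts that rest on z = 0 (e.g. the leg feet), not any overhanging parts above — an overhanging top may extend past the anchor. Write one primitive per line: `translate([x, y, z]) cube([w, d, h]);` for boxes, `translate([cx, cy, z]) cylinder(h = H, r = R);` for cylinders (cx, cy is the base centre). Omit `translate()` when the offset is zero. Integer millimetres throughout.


translate([214, 206, 723]) cube([1492, 977, 47]);
translate([284, 276, 0]) cylinder(h = 723, r = 42);
translate([1636, 276, 0]) cylinder(h = 723, r = 42);
translate([284, 1113, 0]) cylinder(h = 723, r = 42);
translate([1636, 1113, 0]) cylinder(h = 723, r = 42);


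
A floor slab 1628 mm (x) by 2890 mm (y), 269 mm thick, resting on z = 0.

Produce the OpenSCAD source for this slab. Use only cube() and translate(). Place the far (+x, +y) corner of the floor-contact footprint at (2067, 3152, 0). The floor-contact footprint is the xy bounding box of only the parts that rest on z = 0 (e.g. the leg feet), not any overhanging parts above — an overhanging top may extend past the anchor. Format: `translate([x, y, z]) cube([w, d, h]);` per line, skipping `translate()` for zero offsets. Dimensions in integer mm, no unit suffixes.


translate([439, 262, 0]) cube([1628, 2890, 269]);


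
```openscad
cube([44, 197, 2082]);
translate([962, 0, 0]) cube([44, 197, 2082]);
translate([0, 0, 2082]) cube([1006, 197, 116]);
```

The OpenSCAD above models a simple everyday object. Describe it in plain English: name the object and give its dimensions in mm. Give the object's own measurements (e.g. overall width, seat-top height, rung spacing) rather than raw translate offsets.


A door frame. The clear opening is 918 mm wide and 2082 mm high. Two 44 mm wide jambs, 197 mm deep, stand either side of the opening from the floor to the top of the opening. A 116 mm thick head sits across the top of both jambs, spanning the full outside width of the frame.


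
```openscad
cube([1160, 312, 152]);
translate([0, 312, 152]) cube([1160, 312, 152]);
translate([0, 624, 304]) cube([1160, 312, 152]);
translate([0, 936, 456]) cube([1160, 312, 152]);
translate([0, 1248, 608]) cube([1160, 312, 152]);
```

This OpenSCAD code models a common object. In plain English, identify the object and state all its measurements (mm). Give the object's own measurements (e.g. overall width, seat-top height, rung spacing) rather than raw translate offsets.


A straight staircase of 5 solid steps. Each step is 1160 mm wide (x), 312 mm deep (y, the going) and 152 mm tall (the rise). The first step rests on the floor; each subsequent step sits one going further in +y and one rise higher in +z, directly behind and above the previous step with no overlap.


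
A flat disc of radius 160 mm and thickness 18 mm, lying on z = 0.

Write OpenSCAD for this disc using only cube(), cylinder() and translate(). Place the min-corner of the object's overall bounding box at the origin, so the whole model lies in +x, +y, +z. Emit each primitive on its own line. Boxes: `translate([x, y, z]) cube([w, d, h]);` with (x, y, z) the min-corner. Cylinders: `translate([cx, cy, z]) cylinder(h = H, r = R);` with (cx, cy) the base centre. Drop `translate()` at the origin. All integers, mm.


translate([160, 160, 0]) cylinder(h = 18, r = 160);


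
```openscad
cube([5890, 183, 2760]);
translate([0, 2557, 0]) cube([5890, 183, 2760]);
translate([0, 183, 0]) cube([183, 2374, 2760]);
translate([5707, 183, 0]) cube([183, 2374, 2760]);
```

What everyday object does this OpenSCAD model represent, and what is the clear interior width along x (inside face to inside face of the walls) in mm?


A house (or room) frame. The interior width is 5524 mm.

Four 2760 mm walls enclosing a rectangle with no floor or roof — a room or house frame. Outside width is 5890 mm and wall thickness is 183 mm, so the interior width is 5890 − 2 × 183 = 5524 mm.


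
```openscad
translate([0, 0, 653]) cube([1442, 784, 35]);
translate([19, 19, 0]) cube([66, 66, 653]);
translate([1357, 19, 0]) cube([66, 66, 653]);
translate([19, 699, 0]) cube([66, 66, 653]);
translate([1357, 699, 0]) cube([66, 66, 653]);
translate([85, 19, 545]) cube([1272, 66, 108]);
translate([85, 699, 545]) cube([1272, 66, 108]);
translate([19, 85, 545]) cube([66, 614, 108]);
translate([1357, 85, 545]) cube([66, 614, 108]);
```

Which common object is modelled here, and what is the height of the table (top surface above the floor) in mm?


A table. The table height is 688 mm.

A 1442×784×35 slab sits at z = 653 on four 66 mm square posts — a table. The top surface is at 653 + 35 = 688 mm.


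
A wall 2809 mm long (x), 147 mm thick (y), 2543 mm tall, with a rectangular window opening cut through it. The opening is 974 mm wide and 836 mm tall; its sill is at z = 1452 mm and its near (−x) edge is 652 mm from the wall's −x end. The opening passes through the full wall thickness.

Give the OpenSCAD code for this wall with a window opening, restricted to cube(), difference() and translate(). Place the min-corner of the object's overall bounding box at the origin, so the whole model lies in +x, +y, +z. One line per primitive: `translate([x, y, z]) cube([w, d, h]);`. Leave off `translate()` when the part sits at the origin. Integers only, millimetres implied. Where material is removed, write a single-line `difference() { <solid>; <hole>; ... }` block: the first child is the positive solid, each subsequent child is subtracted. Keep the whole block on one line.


difference() { cube([2809, 147, 2543]); translate([652, 0, 1452]) cube([974, 147, 836]); }


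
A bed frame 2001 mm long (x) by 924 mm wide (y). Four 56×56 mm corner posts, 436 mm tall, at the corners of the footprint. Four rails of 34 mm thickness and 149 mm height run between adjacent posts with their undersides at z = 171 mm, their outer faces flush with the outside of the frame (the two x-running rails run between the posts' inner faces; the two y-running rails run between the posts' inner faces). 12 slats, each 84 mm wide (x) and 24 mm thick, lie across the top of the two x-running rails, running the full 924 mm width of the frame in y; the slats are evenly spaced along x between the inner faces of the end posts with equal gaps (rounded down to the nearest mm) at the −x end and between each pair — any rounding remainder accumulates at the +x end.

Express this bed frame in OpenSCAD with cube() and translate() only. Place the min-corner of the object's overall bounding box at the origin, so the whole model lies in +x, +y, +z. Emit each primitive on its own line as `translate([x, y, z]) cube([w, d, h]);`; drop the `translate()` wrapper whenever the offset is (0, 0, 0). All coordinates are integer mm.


// slat z = rail_z + rail_h = 171 + 149 = 320
// slat gap = ⌊(1889 − 12·84) / 13⌋ = 67
cube([56, 56, 436]);
translate([0, 868, 0]) cube([56, 56, 436]);
translate([1945, 0, 0]) cube([56, 56, 436]);
translate([1945, 868, 0]) cube([56, 56, 436]);
translate([56, 0, 171]) cube([1889, 34, 149]);
translate([56, 890, 171]) cube([1889, 34, 149]);
translate([0, 56, 171]) cube([34, 812, 149]);
translate([1967, 56, 171]) cube([34, 812, 149]);
translate([123, 0, 320]) cube([84, 924, 24]);
translate([274, 0, 320]) cube([84, 924, 24]);
translate([425, 0, 320]) cube([84, 924, 24]);
translate([576, 0, 320]) cube([84, 924, 24]);
translate([727, 0, 320]) cube([84, 924, 24]);
translate([878, 0, 320]) cube([84, 924, 24]);
translate([1029, 0, 320]) cube([84, 924, 24]);
translate([1180, 0, 320]) cube([84, 924, 24]);
translate([1331, 0, 320]) cube([84, 924, 24]);
translate([1482, 0, 320]) cube([84, 924, 24]);
translate([1633, 0, 320]) cube([84, 924, 24]);
translate([1784, 0, 320]) cube([84, 924, 24]);


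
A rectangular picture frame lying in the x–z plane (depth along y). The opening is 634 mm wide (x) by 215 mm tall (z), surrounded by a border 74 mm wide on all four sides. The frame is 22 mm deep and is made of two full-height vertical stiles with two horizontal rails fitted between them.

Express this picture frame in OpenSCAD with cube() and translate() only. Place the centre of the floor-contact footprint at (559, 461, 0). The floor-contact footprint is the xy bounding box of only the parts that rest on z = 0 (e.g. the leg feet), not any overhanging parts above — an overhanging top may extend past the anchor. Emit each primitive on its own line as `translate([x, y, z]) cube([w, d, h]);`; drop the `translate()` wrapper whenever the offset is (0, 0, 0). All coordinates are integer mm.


translate([168, 450, 0]) cube([74, 22, 363]);
translate([876, 450, 0]) cube([74, 22, 363]);
translate([242, 450, 0]) cube([634, 22, 74]);
translate([242, 450, 289]) cube([634, 22, 74]);


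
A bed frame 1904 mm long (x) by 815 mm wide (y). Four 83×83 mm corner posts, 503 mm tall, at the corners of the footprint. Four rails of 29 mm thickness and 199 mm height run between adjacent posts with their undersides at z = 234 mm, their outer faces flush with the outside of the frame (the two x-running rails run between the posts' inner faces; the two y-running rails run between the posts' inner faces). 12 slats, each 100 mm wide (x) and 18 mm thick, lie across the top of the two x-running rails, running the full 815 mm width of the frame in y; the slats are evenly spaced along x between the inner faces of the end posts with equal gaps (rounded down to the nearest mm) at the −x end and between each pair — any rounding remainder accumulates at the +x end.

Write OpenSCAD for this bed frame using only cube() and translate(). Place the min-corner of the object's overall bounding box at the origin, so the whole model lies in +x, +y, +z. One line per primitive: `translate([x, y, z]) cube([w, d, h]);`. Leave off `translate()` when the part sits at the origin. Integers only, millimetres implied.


cube([83, 83, 503]);
translate([0, 732, 0]) cube([83, 83, 503]);
translate([1821, 0, 0]) cube([83, 83, 503]);
translate([1821, 732, 0]) cube([83, 83, 503]);
translate([83, 0, 234]) cube([1738, 29, 199]);
translate([83, 786, 234]) cube([1738, 29, 199]);
translate([0, 83, 234]) cube([29, 649, 199]);
translate([1875, 83, 234]) cube([29, 649, 199]);
translate([124, 0, 433]) cube([100, 815, 18]);
translate([265, 0, 433]) cube([100, 815, 18]);
translate([406, 0, 433]) cube([100, 815, 18]);
translate([547, 0, 433]) cube([100, 815, 18]);
translate([688, 0, 433]) cube([100, 815, 18]);
translate([829, 0, 433]) cube([100, 815, 18]);
translate([970, 0, 433]) cube([100, 815, 18]);
translate([1111, 0, 433]) cube([100, 815, 18]);
translate([1252, 0, 433]) cube([100, 815, 18]);
translate([1393, 0, 433]) cube([100, 815, 18]);
translate([1534, 0, 433]) cube([100, 815, 18]);
translate([1675, 0, 433]) cube([100, 815, 18]);


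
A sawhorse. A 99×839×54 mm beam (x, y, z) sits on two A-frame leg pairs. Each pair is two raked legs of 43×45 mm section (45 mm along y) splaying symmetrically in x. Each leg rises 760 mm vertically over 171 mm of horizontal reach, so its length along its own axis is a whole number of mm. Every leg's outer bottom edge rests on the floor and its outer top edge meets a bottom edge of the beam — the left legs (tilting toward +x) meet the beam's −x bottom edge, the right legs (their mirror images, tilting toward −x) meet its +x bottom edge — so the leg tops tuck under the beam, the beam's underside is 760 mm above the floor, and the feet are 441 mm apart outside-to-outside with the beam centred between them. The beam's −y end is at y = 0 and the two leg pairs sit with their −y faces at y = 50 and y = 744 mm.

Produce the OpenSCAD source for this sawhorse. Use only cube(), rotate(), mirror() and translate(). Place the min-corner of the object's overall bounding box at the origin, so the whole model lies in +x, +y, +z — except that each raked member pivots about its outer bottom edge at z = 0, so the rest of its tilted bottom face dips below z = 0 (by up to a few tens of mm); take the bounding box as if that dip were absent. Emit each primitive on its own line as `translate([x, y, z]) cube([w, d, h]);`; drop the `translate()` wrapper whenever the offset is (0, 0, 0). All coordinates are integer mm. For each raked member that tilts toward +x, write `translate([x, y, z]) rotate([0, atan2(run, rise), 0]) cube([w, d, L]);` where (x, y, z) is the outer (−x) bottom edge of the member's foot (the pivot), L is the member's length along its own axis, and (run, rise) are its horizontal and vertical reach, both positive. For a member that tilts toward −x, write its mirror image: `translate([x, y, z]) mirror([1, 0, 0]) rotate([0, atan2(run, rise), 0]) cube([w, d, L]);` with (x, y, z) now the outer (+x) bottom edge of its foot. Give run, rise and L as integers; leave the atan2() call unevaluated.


// leg length = √(171² + 760²) = 779
// right-leg outer foot x = 2·171 + 99 = 441
// beam min-corner = (171, 0, 760)
translate([171, 0, 760]) cube([99, 839, 54]);
translate([0, 50, 0]) rotate([0, atan2(171, 760), 0]) cube([43, 45, 779]);
translate([441, 50, 0]) mirror([1, 0, 0]) rotate([0, atan2(171, 760), 0]) cube([43, 45, 779]);
translate([0, 744, 0]) rotate([0, atan2(171, 760), 0]) cube([43, 45, 779]);
translate([441, 744, 0]) mirror([1, 0, 0]) rotate([0, atan2(171, 760), 0]) cube([43, 45, 779]);


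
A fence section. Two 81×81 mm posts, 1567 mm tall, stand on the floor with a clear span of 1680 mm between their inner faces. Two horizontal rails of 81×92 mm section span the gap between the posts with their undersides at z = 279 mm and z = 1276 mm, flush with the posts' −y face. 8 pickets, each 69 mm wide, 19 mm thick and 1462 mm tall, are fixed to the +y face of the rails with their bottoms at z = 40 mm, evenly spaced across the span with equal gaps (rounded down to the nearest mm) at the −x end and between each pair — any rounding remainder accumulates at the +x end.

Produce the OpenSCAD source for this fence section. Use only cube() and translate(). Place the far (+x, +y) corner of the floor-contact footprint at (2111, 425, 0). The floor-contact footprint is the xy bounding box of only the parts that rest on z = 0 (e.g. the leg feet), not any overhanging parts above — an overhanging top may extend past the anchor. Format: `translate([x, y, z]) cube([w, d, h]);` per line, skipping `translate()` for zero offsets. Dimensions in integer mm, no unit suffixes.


translate([269, 344, 0]) cube([81, 81, 1567]);
translate([2030, 344, 0]) cube([81, 81, 1567]);
translate([350, 344, 279]) cube([1680, 81, 92]);
translate([350, 344, 1276]) cube([1680, 81, 92]);
translate([475, 425, 40]) cube([69, 19, 1462]);
translate([669, 425, 40]) cube([69, 19, 1462]);
translate([863, 425, 40]) cube([69, 19, 1462]);
translate([1057, 425, 40]) cube([69, 19, 1462]);
translate([1251, 425, 40]) cube([69, 19, 1462]);
translate([1445, 425, 40]) cube([69, 19, 1462]);
translate([1639, 425, 40]) cube([69, 19, 1462]);
translate([1833, 425, 40]) cube([69, 19, 1462]);


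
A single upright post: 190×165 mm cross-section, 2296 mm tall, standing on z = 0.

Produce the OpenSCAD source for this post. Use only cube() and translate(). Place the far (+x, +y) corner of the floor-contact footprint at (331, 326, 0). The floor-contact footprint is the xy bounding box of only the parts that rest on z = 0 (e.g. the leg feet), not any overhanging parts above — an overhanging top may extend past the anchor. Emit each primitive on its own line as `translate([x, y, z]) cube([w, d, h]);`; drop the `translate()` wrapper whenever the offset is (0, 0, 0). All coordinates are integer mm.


translate([141, 161, 0]) cube([190, 165, 2296]);


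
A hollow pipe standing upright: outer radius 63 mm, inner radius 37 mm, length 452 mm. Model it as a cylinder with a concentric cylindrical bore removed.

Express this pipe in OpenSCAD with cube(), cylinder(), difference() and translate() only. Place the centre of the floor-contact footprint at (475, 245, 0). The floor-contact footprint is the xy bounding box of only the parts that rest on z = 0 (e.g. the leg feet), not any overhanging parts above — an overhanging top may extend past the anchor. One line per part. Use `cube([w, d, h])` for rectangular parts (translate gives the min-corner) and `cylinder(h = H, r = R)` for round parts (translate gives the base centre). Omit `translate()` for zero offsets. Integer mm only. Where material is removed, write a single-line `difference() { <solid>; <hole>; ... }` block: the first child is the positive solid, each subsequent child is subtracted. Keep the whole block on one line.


difference() { translate([475, 245, 0]) cylinder(h = 452, r = 63); translate([475, 245, 0]) cylinder(h = 452, r = 37); }


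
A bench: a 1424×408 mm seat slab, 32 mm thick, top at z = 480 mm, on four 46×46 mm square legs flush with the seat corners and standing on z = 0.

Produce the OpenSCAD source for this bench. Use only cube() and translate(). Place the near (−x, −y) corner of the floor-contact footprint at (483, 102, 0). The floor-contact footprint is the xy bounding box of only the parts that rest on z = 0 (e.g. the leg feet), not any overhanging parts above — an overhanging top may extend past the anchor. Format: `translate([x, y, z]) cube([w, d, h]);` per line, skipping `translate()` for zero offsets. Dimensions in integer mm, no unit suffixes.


translate([483, 102, 448]) cube([1424, 408, 32]);
translate([483, 102, 0]) cube([46, 46, 448]);
translate([483, 464, 0]) cube([46, 46, 448]);
translate([1861, 102, 0]) cube([46, 46, 448]);
translate([1861, 464, 0]) cube([46, 46, 448]);


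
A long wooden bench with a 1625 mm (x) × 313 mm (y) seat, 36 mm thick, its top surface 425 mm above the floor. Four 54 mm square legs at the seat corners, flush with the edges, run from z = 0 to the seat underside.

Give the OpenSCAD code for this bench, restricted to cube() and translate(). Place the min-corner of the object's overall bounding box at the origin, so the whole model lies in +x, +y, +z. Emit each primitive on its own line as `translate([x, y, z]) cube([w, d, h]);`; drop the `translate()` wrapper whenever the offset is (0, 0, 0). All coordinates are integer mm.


// leg_h = 425 − 36 = 389
translate([0, 0, 389]) cube([1625, 313, 36]);
cube([54, 54, 389]);
translate([0, 259, 0]) cube([54, 54, 389]);
translate([1571, 0, 0]) cube([54, 54, 389]);
translate([1571, 259, 0]) cube([54, 54, 389]);


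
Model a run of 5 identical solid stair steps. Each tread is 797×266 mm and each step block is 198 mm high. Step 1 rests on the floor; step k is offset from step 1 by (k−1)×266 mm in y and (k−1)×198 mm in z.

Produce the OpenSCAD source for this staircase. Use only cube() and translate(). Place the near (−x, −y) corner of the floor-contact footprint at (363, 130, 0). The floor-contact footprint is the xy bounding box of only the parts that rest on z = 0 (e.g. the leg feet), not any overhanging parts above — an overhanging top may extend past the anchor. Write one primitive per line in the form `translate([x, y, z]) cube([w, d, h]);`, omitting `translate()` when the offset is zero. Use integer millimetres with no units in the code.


translate([363, 130, 0]) cube([797, 266, 198]);
translate([363, 396, 198]) cube([797, 266, 198]);
translate([363, 662, 396]) cube([797, 266, 198]);
translate([363, 928, 594]) cube([797, 266, 198]);
translate([363, 1194, 792]) cube([797, 266, 198]);


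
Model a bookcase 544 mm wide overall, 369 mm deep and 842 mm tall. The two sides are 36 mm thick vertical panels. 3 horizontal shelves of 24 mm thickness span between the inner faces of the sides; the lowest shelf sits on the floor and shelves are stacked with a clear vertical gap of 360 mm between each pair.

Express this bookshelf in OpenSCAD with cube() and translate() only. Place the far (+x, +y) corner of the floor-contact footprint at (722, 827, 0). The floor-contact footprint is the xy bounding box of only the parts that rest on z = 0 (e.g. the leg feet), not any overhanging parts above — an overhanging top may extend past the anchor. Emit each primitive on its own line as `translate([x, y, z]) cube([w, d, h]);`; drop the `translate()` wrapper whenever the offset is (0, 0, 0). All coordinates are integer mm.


translate([178, 458, 0]) cube([36, 369, 842]);
translate([686, 458, 0]) cube([36, 369, 842]);
translate([214, 458, 0]) cube([472, 369, 24]);
translate([214, 458, 384]) cube([472, 369, 24]);
translate([214, 458, 768]) cube([472, 369, 24]);


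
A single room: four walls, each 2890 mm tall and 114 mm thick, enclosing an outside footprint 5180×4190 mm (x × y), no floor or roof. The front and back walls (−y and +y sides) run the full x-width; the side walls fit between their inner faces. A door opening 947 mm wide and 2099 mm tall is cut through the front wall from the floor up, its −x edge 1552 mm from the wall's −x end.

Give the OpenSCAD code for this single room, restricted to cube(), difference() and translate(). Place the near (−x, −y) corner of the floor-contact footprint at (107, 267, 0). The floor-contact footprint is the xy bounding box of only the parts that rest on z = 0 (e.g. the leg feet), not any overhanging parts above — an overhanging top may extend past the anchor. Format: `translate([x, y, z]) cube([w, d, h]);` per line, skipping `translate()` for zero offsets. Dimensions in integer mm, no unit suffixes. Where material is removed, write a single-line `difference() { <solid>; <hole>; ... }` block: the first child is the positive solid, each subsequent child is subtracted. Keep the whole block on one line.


difference() { translate([107, 267, 0]) cube([5180, 114, 2890]); translate([1659, 267, 0]) cube([947, 114, 2099]); }
translate([107, 4343, 0]) cube([5180, 114, 2890]);
translate([107, 381, 0]) cube([114, 3962, 2890]);
translate([5173, 381, 0]) cube([114, 3962, 2890]);


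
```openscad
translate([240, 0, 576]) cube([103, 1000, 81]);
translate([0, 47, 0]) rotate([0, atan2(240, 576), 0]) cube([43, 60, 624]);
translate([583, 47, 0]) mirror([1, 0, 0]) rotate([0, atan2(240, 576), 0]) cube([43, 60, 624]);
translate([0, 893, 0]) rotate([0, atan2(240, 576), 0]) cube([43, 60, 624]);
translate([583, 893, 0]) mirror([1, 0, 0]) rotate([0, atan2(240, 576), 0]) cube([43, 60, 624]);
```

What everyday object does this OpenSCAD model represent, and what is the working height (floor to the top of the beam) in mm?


A sawhorse. The overall height is 657 mm.

A beam across two mirrored pairs of raked legs — a sawhorse. The beam's underside is at z = 576 (matching the legs' vertical rise in atan2(240, 576)) and the beam is 81 mm tall, so its top is at 576 + 81 = 657 mm. The raked legs top out at the beam's underside, so that is the highest point.


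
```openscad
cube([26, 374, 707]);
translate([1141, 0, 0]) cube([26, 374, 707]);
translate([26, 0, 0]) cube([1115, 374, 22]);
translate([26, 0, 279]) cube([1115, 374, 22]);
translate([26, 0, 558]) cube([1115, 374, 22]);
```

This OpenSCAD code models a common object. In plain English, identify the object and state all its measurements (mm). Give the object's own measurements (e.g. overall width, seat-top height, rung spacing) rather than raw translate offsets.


An open bookshelf. Two side panels, each 26 mm thick, 374 mm deep and 707 mm tall, stand 1167 mm apart (outside-to-outside). Between them sit 3 shelves, each 22 mm thick and 374 mm deep, spanning the full gap between the sides. The bottom shelf rests on the floor (its underside at z = 0) and the clear gap between one shelf's top and the next shelf's underside is 257 mm.


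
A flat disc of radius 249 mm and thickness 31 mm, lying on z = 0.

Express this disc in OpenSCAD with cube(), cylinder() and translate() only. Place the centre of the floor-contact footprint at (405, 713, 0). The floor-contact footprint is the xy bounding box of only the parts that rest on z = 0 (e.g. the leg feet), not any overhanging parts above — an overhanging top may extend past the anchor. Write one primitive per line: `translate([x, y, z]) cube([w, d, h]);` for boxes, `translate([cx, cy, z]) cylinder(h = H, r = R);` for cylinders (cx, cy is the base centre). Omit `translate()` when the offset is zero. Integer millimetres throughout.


translate([405, 713, 0]) cylinder(h = 31, r = 249);


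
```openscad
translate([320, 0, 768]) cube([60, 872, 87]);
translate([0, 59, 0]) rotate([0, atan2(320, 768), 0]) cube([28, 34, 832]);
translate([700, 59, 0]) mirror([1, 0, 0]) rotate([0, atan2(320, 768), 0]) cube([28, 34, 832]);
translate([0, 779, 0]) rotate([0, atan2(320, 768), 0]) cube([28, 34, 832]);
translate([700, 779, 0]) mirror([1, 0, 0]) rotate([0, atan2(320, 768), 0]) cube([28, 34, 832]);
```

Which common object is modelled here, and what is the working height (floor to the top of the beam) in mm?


A sawhorse. The overall height is 855 mm.

A beam across two mirrored pairs of raked legs — a sawhorse. The beam's underside is at z = 768 (matching the legs' vertical rise in atan2(320, 768)) and the beam is 87 mm tall, so its top is at 768 + 87 = 855 mm. The raked legs top out at the beam's underside, so that is the highest point.


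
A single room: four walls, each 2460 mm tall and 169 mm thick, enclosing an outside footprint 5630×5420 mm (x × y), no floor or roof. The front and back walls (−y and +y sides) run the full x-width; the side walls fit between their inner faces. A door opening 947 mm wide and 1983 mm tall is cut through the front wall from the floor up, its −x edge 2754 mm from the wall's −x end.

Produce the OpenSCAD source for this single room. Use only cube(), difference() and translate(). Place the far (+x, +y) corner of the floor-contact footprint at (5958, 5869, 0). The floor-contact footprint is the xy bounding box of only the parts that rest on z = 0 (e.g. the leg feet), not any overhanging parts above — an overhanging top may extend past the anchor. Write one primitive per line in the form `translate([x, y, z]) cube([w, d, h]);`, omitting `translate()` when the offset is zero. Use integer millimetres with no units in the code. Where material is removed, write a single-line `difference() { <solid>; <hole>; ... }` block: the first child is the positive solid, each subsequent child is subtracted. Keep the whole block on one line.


difference() { translate([328, 449, 0]) cube([5630, 169, 2460]); translate([3082, 449, 0]) cube([947, 169, 1983]); }
translate([328, 5700, 0]) cube([5630, 169, 2460]);
translate([328, 618, 0]) cube([169, 5082, 2460]);
translate([5789, 618, 0]) cube([169, 5082, 2460]);


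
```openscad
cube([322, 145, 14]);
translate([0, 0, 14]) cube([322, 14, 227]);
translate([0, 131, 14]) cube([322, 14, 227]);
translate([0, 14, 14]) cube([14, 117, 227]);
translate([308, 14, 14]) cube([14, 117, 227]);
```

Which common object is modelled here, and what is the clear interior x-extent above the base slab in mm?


An open box. The internal width is 294 mm.

A 322×145 base slab with four walls standing on it — an open box. The base is 322 mm wide and the walls are 14 mm thick, so the internal width is 322 − 2 × 14 = 294 mm.


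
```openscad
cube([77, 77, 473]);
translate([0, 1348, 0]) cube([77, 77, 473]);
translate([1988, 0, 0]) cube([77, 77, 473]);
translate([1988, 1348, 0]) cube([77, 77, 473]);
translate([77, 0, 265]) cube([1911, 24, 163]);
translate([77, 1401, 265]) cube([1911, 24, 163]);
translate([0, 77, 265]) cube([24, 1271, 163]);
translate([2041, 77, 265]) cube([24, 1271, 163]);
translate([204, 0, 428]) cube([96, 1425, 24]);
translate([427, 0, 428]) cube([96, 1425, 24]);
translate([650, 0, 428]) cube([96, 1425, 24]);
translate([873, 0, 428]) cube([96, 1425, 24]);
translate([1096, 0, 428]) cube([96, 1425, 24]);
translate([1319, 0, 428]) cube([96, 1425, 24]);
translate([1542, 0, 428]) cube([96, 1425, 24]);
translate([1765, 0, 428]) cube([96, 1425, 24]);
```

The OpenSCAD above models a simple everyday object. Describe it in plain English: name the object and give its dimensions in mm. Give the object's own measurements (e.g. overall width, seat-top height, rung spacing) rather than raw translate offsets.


A bed frame 2065 mm long (x) by 1425 mm wide (y). Four 77×77 mm corner posts, 473 mm tall, at the corners of the footprint. Four rails of 24 mm thickness and 163 mm height run between adjacent posts with their undersides at z = 265 mm, their outer faces flush with the outside of the frame (the two x-running rails run between the posts' inner faces; the two y-running rails run between the posts' inner faces). 8 slats, each 96 mm wide (x) and 24 mm thick, lie across the top of the two x-running rails, running the full 1425 mm width of the frame in y; along x they sit between the end posts with a 127 mm gap after the −x posts and between neighbouring slats and before the +x posts.


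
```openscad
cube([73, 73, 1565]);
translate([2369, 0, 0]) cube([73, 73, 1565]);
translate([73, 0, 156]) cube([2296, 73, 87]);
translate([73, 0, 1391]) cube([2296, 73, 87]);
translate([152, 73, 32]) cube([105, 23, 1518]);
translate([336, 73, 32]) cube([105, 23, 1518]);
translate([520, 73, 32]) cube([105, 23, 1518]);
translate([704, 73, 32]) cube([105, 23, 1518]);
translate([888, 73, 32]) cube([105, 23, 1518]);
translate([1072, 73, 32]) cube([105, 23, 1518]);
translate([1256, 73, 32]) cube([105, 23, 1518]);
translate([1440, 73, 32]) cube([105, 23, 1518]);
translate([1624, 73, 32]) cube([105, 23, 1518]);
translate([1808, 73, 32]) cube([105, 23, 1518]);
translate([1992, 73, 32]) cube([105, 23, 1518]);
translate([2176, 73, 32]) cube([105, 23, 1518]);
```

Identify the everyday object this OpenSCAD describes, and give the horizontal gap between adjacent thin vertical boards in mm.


A fence section. The picket gap is 79 mm.

Two posts, two rails, 12 pickets — a fence section. Span 2296 mm holds 12 pickets of 105 mm with 13 equal gaps: ⌊(2296 − 12·105) / 13⌋ = 79 mm.


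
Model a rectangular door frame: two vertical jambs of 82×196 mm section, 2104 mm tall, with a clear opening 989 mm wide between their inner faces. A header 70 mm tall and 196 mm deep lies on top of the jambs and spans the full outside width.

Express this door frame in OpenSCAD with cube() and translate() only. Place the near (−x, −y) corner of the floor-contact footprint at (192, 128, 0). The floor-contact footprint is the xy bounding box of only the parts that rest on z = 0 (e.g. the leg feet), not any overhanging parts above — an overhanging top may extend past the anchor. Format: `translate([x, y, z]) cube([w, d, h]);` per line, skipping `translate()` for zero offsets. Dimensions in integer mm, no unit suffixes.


translate([192, 128, 0]) cube([82, 196, 2104]);
translate([1263, 128, 0]) cube([82, 196, 2104]);
translate([192, 128, 2104]) cube([1153, 196, 70]);


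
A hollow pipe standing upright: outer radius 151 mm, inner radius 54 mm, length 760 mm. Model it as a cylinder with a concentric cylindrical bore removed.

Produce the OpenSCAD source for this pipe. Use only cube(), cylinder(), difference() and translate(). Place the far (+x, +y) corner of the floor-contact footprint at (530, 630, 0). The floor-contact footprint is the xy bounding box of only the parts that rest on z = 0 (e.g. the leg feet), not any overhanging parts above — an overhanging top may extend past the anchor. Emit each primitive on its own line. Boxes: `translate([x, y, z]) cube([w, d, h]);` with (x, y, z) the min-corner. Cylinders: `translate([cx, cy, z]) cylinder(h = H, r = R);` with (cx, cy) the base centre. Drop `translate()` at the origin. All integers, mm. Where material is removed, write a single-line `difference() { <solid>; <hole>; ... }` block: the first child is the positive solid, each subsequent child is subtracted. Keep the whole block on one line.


difference() { translate([379, 479, 0]) cylinder(h = 760, r = 151); translate([379, 479, 0]) cylinder(h = 760, r = 54); }
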